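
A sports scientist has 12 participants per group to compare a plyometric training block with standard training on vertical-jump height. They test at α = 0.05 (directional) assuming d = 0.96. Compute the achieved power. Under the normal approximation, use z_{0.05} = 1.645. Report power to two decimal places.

power ≈ 0.76

For two equal groups, power = Φ(d·√(n/2) − z_{α}).
d·√(n/2) = 0.96 × √(12/2) = 0.96 × 2.449 = 2.352.
z_β = 2.352 − 1.645 = 0.707.
Power = Φ(0.707) = 0.760.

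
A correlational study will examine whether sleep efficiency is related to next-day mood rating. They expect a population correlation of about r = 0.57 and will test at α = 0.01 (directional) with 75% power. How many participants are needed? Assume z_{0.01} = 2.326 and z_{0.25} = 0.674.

Fisher's z: C = ½·ln((1+r)/(1−r)) = ½·ln(3.6512) = 0.6475.
n = ((z_{α} + z_β)/C)² + 3.
(2.326 + 0.674) / 0.6475 = 3.000 / 0.6475 = 4.633.
n = 4.633² + 3 = 21.47 + 3 = 24.5.
Round up.

n = 25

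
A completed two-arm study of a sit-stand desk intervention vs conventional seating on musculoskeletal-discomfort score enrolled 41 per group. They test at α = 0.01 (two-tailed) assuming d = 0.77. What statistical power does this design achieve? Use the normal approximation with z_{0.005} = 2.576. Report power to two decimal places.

For two equal groups, power = Φ(d·√(n/2) − z_{α/2}).
d·√(n/2) = 0.77 × √(41/2) = 0.77 × 4.528 = 3.486.
z_β = 3.486 − 2.576 = 0.910.
Power = Φ(0.910) = 0.819.

power ≈ 0.82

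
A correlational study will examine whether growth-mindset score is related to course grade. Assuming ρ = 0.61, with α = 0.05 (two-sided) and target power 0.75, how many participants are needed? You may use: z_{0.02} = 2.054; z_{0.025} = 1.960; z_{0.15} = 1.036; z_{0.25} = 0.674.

Fisher's z: C = ½·ln((1+r)/(1−r)) = ½·ln(4.1282) = 0.7089.
n = ((z_{α/2} + z_β)/C)² + 3.
(1.960 + 0.674) / 0.7089 = 2.634 / 0.7089 = 3.716.
n = 3.716² + 3 = 13.81 + 3 = 16.8.
Round up.

n = 17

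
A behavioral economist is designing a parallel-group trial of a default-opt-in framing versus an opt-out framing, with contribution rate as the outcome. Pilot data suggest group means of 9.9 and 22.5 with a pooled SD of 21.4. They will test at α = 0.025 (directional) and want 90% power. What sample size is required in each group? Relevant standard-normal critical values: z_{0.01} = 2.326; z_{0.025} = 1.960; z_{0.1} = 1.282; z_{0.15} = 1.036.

n = 61 per group

Cohen's d = |M₁ − M₂| / SD_pooled = |9.9 − 22.5| / 21.4 = 12.6 / 21.4 = 0.589.
For two independent groups with equal n: n = 2·((z_{α} + z_β) / d)².
z_{α} + z_β = 1.960 + 1.282 = 3.242.
n = 2 × (3.242 / 0.589)² = 2 × 5.504² = 2 × 30.30 = 60.6.
Round up to the next whole participant.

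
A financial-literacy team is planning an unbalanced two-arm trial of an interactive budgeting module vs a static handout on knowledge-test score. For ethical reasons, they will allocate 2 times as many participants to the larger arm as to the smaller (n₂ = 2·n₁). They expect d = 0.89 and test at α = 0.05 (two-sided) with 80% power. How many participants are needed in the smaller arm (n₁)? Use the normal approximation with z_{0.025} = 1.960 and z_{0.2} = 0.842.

n₁ = 15

With allocation ratio k = n₂/n₁ = 2, Var(x̄₁−x̄₂) = σ²(1/n₁ + 1/(k·n₁)) = σ²·(k+1)/(k·n₁).
So n₁ = (1 + 1/k)·((z_{α/2} + z_β)/d)² = 1.500 × (2.802/0.89)².
n₁ = 1.500 × 9.91 = 14.9.
Round up: n₁ = 15, giving n₂ = 2 × 15 = 30.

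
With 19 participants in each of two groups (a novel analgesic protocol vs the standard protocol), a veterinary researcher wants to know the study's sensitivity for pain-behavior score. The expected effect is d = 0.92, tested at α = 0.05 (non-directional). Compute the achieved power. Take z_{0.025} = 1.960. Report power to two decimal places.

power ≈ 0.81

For two equal groups, power = Φ(d·√(n/2) − z_{α/2}).
d·√(n/2) = 0.92 × √(19/2) = 0.92 × 3.082 = 2.836.
z_β = 2.836 − 1.960 = 0.876.
Power = Φ(0.876) = 0.809.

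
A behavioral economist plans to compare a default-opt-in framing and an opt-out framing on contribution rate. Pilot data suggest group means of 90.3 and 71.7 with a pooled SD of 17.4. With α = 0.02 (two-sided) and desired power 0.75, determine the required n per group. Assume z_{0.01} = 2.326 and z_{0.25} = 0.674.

n = 16 per group

Cohen's d = |M₁ − M₂| / SD_pooled = |90.3 − 71.7| / 17.4 = 18.6 / 17.4 = 1.069.
For two independent groups with equal n: n = 2·((z_{α/2} + z_β) / d)².
z_{α/2} + z_β = 2.326 + 0.674 = 3.000.
n = 2 × (3.000 / 1.069)² = 2 × 2.806² = 2 × 7.88 = 15.8.
Round up to the next whole participant.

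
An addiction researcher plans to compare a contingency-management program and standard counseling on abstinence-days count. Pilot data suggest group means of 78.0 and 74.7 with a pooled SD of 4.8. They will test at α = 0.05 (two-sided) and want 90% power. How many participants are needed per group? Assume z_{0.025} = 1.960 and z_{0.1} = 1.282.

Cohen's d = |M₁ − M₂| / SD_pooled = |78.0 − 74.7| / 4.8 = 3.3 / 4.8 = 0.687.
For two independent groups with equal n: n = 2·((z_{α/2} + z_β) / d)².
z_{α/2} + z_β = 1.960 + 1.282 = 3.242.
n = 2 × (3.242 / 0.687)² = 2 × 4.719² = 2 × 22.27 = 44.5.
Round up to the next whole participant.

n = 45 per group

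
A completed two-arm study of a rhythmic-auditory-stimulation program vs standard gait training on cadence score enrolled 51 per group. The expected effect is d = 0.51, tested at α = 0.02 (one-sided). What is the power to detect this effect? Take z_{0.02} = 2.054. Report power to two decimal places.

power ≈ 0.70

For two equal groups, power = Φ(d·√(n/2) − z_{α}).
d·√(n/2) = 0.51 × √(51/2) = 0.51 × 5.050 = 2.575.
z_β = 2.575 − 2.054 = 0.521.
Power = Φ(0.521) = 0.699.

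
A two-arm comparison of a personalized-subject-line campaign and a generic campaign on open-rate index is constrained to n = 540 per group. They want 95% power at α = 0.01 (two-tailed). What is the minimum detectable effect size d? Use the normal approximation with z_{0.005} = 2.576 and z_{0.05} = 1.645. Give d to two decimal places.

d_min ≈ 0.26

For two independent groups of n = 540 each: d_min = (z_{α/2} + z_β)·√(2/n).
z-sum = 2.576 + 1.645 = 4.221.
d_min = 4.221 × √(2/540) = 4.221 × 0.0609 = 0.257.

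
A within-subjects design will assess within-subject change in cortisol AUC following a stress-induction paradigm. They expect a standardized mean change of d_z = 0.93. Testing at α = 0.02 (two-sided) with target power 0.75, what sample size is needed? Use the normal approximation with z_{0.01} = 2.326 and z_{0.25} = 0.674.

For a paired (one-sample on differences) test: n = ((z_{α/2} + z_β) / d)².
z_{α/2} + z_β = 2.326 + 0.674 = 3.000.
n = (3.000 / 0.93)² = 3.226² = 10.41.
Round up.

n = 11 pairs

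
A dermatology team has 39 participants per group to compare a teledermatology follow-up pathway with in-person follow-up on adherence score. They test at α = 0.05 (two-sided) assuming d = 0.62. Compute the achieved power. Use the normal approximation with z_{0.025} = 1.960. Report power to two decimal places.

power ≈ 0.78

For two equal groups, power = Φ(d·√(n/2) − z_{α/2}).
d·√(n/2) = 0.62 × √(39/2) = 0.62 × 4.416 = 2.738.
z_β = 2.738 − 1.960 = 0.778.
Power = Φ(0.778) = 0.782.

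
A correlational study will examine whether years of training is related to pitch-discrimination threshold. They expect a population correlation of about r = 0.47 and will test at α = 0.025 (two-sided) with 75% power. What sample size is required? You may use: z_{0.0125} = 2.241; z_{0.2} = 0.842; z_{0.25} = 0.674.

Fisher's z: C = ½·ln((1+r)/(1−r)) = ½·ln(2.7736) = 0.5101.
n = ((z_{α/2} + z_β)/C)² + 3.
(2.241 + 0.674) / 0.5101 = 2.915 / 0.5101 = 5.715.
n = 5.715² + 3 = 32.66 + 3 = 35.7.
Round up.

n = 36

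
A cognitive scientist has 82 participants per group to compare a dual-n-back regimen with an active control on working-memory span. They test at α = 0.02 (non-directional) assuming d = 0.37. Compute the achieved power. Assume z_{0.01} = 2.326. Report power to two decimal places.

For two equal groups, power = Φ(d·√(n/2) − z_{α/2}).
d·√(n/2) = 0.37 × √(82/2) = 0.37 × 6.403 = 2.369.
z_β = 2.369 − 2.326 = 0.043.
Power = Φ(0.043) = 0.517.

power ≈ 0.52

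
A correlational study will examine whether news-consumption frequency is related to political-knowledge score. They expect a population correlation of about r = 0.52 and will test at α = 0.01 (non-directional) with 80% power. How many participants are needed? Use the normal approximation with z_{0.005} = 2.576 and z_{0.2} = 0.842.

Fisher's z: C = ½·ln((1+r)/(1−r)) = ½·ln(3.1667) = 0.5763.
n = ((z_{α/2} + z_β)/C)² + 3.
(2.576 + 0.842) / 0.5763 = 3.418 / 0.5763 = 5.931.
n = 5.931² + 3 = 35.18 + 3 = 38.2.
Round up.

n = 39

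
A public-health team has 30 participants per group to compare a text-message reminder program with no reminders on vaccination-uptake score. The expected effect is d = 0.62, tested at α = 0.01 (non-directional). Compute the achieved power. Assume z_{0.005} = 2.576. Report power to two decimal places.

For two equal groups, power = Φ(d·√(n/2) − z_{α/2}).
d·√(n/2) = 0.62 × √(30/2) = 0.62 × 3.873 = 2.401.
z_β = 2.401 − 2.576 = -0.175.
Power = Φ(-0.175) = 0.431.

power ≈ 0.43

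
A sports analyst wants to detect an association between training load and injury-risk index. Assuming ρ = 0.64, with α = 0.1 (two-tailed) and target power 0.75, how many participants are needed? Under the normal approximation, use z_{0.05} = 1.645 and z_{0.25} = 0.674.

n = 13

Fisher's z: C = ½·ln((1+r)/(1−r)) = ½·ln(4.5556) = 0.7582.
n = ((z_{α/2} + z_β)/C)² + 3.
(1.645 + 0.674) / 0.7582 = 2.319 / 0.7582 = 3.059.
n = 3.059² + 3 = 9.35 + 3 = 12.4.
Round up.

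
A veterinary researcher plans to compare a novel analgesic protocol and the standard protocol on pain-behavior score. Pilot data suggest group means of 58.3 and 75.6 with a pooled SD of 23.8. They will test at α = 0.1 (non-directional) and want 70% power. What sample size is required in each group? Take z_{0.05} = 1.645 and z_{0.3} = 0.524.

n = 18 per group

Cohen's d = |M₁ − M₂| / SD_pooled = |58.3 − 75.6| / 23.8 = 17.3 / 23.8 = 0.727.
For two independent groups with equal n: n = 2·((z_{α/2} + z_β) / d)².
z_{α/2} + z_β = 1.645 + 0.524 = 2.169.
n = 2 × (2.169 / 0.727)² = 2 × 2.983² = 2 × 8.90 = 17.8.
Round up to the next whole participant.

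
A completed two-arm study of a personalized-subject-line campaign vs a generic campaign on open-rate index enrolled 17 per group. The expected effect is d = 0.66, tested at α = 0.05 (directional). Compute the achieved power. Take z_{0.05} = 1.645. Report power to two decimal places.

For two equal groups, power = Φ(d·√(n/2) − z_{α}).
d·√(n/2) = 0.66 × √(17/2) = 0.66 × 2.915 = 1.924.
z_β = 1.924 − 1.645 = 0.279.
Power = Φ(0.279) = 0.610.

power ≈ 0.61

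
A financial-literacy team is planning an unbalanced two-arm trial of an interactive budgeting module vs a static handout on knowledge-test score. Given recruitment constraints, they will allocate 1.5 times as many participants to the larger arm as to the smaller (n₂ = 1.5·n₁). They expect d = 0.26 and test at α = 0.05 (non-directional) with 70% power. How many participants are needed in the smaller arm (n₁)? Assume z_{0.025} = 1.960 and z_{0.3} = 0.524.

n₁ = 153

With allocation ratio k = n₂/n₁ = 1.5, Var(x̄₁−x̄₂) = σ²(1/n₁ + 1/(k·n₁)) = σ²·(k+1)/(k·n₁).
So n₁ = (1 + 1/k)·((z_{α/2} + z_β)/d)² = 1.667 × (2.484/0.26)².
n₁ = 1.667 × 91.28 = 152.1.
Round up: n₁ = 153, giving n₂ = ⌈1.5 × 153⌉ = ⌈229.5⌉ = 230.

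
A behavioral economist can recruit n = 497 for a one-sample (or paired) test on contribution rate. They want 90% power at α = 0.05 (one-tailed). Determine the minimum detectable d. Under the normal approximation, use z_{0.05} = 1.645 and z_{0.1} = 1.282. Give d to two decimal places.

d_min ≈ 0.13

For a single sample (or paired design) of n = 497: d_min = (z_{α} + z_β)/√n.
z-sum = 1.645 + 1.282 = 2.927.
d_min = 2.927 / √497 = 2.927 / 22.293 = 0.131.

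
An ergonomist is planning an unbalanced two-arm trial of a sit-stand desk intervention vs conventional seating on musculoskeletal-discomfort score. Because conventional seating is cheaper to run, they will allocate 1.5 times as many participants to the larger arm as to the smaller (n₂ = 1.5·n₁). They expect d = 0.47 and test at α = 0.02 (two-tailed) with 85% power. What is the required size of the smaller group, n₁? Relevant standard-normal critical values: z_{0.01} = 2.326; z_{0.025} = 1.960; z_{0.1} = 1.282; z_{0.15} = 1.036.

With allocation ratio k = n₂/n₁ = 1.5, Var(x̄₁−x̄₂) = σ²(1/n₁ + 1/(k·n₁)) = σ²·(k+1)/(k·n₁).
So n₁ = (1 + 1/k)·((z_{α/2} + z_β)/d)² = 1.667 × (3.362/0.47)².
n₁ = 1.667 × 51.17 = 85.3.
Round up: n₁ = 86, giving n₂ = 1.5 × 86 = 129.

n₁ = 86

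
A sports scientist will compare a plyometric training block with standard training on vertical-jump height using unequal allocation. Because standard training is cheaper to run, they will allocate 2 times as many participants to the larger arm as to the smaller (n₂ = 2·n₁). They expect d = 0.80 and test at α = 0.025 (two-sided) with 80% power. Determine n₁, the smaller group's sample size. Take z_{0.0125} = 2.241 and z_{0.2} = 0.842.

With allocation ratio k = n₂/n₁ = 2, Var(x̄₁−x̄₂) = σ²(1/n₁ + 1/(k·n₁)) = σ²·(k+1)/(k·n₁).
So n₁ = (1 + 1/k)·((z_{α/2} + z_β)/d)² = 1.500 × (3.083/0.80)².
n₁ = 1.500 × 14.85 = 22.3.
Round up: n₁ = 23, giving n₂ = 2 × 23 = 46.

n₁ = 23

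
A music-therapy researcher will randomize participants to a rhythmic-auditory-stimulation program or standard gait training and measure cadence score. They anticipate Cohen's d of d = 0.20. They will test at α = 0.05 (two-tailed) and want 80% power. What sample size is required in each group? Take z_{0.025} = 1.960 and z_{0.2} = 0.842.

For two independent groups with equal n: n = 2·((z_{α/2} + z_β) / d)².
z_{α/2} + z_β = 1.960 + 0.842 = 2.802.
n = 2 × (2.802 / 0.20)² = 2 × 14.010² = 2 × 196.28 = 392.6.
Round up to the next whole participant.

n = 393 per group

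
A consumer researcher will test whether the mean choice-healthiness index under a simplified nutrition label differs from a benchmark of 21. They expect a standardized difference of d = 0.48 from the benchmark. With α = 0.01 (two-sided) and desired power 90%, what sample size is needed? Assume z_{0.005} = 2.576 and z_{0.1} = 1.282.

n = 65

For a one-sample test: n = ((z_{α/2} + z_β) / d)².
z_{α/2} + z_β = 2.576 + 1.282 = 3.858.
n = (3.858 / 0.48)² = 8.037² = 64.60.
Round up.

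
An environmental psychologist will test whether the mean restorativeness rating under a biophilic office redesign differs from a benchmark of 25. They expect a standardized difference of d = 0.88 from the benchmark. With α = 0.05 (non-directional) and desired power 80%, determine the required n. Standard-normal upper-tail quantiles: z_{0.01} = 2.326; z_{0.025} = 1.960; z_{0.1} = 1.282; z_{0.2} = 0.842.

n = 11

For a one-sample test: n = ((z_{α/2} + z_β) / d)².
z_{α/2} + z_β = 1.960 + 0.842 = 2.802.
n = (2.802 / 0.88)² = 3.184² = 10.14.
Round up.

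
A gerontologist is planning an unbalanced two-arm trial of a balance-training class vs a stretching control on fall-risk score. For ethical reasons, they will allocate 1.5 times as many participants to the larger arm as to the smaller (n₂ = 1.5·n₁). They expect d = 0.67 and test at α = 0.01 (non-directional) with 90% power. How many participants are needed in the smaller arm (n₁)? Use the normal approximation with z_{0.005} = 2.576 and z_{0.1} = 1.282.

With allocation ratio k = n₂/n₁ = 1.5, Var(x̄₁−x̄₂) = σ²(1/n₁ + 1/(k·n₁)) = σ²·(k+1)/(k·n₁).
So n₁ = (1 + 1/k)·((z_{α/2} + z_β)/d)² = 1.667 × (3.858/0.67)².
n₁ = 1.667 × 33.16 = 55.3.
Round up: n₁ = 56, giving n₂ = 1.5 × 56 = 84.

n₁ = 56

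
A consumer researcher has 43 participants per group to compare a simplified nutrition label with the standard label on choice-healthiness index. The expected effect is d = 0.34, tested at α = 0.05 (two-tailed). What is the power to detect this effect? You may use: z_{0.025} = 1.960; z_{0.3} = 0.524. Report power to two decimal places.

power ≈ 0.35

For two equal groups, power = Φ(d·√(n/2) − z_{α/2}).
d·√(n/2) = 0.34 × √(43/2) = 0.34 × 4.637 = 1.577.
z_β = 1.577 − 1.960 = -0.383.
Power = Φ(-0.383) = 0.351.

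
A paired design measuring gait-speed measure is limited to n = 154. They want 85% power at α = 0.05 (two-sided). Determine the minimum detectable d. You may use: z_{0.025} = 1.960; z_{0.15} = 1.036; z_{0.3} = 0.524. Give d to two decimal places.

For a single sample (or paired design) of n = 154: d_min = (z_{α/2} + z_β)/√n.
z-sum = 1.960 + 1.036 = 2.996.
d_min = 2.996 / √154 = 2.996 / 12.410 = 0.241.

d_min ≈ 0.24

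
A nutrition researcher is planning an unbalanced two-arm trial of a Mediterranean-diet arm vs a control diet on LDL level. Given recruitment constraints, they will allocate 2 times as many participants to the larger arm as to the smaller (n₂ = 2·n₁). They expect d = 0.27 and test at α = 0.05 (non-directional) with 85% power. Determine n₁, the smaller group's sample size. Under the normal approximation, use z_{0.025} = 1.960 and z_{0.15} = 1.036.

n₁ = 185

With allocation ratio k = n₂/n₁ = 2, Var(x̄₁−x̄₂) = σ²(1/n₁ + 1/(k·n₁)) = σ²·(k+1)/(k·n₁).
So n₁ = (1 + 1/k)·((z_{α/2} + z_β)/d)² = 1.500 × (2.996/0.27)².
n₁ = 1.500 × 123.13 = 184.7.
Round up: n₁ = 185, giving n₂ = 2 × 185 = 370.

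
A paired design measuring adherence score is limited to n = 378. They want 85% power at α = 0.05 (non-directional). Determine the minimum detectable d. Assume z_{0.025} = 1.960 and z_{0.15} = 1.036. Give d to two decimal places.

For a single sample (or paired design) of n = 378: d_min = (z_{α/2} + z_β)/√n.
z-sum = 1.960 + 1.036 = 2.996.
d_min = 2.996 / √378 = 2.996 / 19.442 = 0.154.

d_min ≈ 0.15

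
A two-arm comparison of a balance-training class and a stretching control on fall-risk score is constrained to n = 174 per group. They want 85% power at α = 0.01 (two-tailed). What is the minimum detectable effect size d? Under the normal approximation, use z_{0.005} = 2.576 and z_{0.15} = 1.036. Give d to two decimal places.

d_min ≈ 0.39

For two independent groups of n = 174 each: d_min = (z_{α/2} + z_β)·√(2/n).
z-sum = 2.576 + 1.036 = 3.612.
d_min = 3.612 × √(2/174) = 3.612 × 0.1072 = 0.387.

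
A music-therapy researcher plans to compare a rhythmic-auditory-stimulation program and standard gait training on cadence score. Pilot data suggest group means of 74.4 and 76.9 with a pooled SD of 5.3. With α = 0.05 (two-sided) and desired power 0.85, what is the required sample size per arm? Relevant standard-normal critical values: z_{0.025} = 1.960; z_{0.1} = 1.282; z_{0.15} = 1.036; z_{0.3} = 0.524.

n = 81 per group

Cohen's d = |M₁ − M₂| / SD_pooled = |74.4 − 76.9| / 5.3 = 2.5 / 5.3 = 0.472.
For two independent groups with equal n: n = 2·((z_{α/2} + z_β) / d)².
z_{α/2} + z_β = 1.960 + 1.036 = 2.996.
n = 2 × (2.996 / 0.472)² = 2 × 6.347² = 2 × 40.29 = 80.6.
Round up to the next whole participant.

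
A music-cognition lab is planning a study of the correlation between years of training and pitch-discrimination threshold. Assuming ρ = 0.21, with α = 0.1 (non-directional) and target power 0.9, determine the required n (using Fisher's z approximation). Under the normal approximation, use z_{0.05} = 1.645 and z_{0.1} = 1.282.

Fisher's z: C = ½·ln((1+r)/(1−r)) = ½·ln(1.5316) = 0.2132.
n = ((z_{α/2} + z_β)/C)² + 3.
(1.645 + 1.282) / 0.2132 = 2.927 / 0.2132 = 13.729.
n = 13.729² + 3 = 188.48 + 3 = 191.5.
Round up.

n = 192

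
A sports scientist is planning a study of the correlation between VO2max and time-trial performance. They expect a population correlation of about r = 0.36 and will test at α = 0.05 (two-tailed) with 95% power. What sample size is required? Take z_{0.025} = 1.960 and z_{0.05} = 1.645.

Fisher's z: C = ½·ln((1+r)/(1−r)) = ½·ln(2.1250) = 0.3769.
n = ((z_{α/2} + z_β)/C)² + 3.
(1.960 + 1.645) / 0.3769 = 3.605 / 0.3769 = 9.565.
n = 9.565² + 3 = 91.49 + 3 = 94.5.
Round up.

n = 95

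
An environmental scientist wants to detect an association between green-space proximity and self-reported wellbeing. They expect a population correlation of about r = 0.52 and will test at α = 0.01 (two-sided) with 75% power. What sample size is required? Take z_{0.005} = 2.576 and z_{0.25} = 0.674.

n = 35

Fisher's z: C = ½·ln((1+r)/(1−r)) = ½·ln(3.1667) = 0.5763.
n = ((z_{α/2} + z_β)/C)² + 3.
(2.576 + 0.674) / 0.5763 = 3.250 / 0.5763 = 5.639.
n = 5.639² + 3 = 31.80 + 3 = 34.8.
Round up.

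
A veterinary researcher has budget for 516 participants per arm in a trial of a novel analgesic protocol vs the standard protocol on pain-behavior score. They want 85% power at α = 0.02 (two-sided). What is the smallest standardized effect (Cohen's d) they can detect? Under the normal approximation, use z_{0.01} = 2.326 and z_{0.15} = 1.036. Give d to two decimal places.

d_min ≈ 0.21

For two independent groups of n = 516 each: d_min = (z_{α/2} + z_β)·√(2/n).
z-sum = 2.326 + 1.036 = 3.362.
d_min = 3.362 × √(2/516) = 3.362 × 0.0623 = 0.209.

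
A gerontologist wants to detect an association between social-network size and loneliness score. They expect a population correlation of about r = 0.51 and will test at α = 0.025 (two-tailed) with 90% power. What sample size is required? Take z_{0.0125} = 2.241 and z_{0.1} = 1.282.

n = 43

Fisher's z: C = ½·ln((1+r)/(1−r)) = ½·ln(3.0816) = 0.5627.
n = ((z_{α/2} + z_β)/C)² + 3.
(2.241 + 1.282) / 0.5627 = 3.523 / 0.5627 = 6.261.
n = 6.261² + 3 = 39.20 + 3 = 42.2.
Round up.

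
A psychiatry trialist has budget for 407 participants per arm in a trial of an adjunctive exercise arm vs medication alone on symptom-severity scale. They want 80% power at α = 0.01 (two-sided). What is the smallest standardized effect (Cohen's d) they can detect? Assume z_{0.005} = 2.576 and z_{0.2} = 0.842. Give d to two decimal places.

For two independent groups of n = 407 each: d_min = (z_{α/2} + z_β)·√(2/n).
z-sum = 2.576 + 0.842 = 3.418.
d_min = 3.418 × √(2/407) = 3.418 × 0.0701 = 0.240.

d_min ≈ 0.24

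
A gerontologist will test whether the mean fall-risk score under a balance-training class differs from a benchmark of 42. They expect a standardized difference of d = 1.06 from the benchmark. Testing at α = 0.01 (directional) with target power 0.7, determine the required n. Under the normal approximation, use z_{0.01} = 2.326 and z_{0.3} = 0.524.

For a one-sample test: n = ((z_{α} + z_β) / d)².
z_{α} + z_β = 2.326 + 0.524 = 2.850.
n = (2.850 / 1.06)² = 2.689² = 7.23.
Round up.

n = 8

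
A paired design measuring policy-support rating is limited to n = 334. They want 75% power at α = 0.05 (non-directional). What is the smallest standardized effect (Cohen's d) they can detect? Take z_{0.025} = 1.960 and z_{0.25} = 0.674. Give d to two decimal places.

d_min ≈ 0.14

For a single sample (or paired design) of n = 334: d_min = (z_{α/2} + z_β)/√n.
z-sum = 1.960 + 0.674 = 2.634.
d_min = 2.634 / √334 = 2.634 / 18.276 = 0.144.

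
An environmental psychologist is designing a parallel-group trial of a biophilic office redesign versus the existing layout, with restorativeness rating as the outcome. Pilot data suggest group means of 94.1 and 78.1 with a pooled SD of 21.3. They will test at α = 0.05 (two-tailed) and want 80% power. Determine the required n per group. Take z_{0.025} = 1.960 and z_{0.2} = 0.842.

Cohen's d = |M₁ − M₂| / SD_pooled = |94.1 − 78.1| / 21.3 = 16.0 / 21.3 = 0.751.
For two independent groups with equal n: n = 2·((z_{α/2} + z_β) / d)².
z_{α/2} + z_β = 1.960 + 0.842 = 2.802.
n = 2 × (2.802 / 0.751)² = 2 × 3.731² = 2 × 13.92 = 27.8.
Round up to the next whole participant.

n = 28 per group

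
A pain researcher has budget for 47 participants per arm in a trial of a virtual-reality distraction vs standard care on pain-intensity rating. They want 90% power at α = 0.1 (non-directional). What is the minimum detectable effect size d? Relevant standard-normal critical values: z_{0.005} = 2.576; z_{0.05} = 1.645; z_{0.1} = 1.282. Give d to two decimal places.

For two independent groups of n = 47 each: d_min = (z_{α/2} + z_β)·√(2/n).
z-sum = 1.645 + 1.282 = 2.927.
d_min = 2.927 × √(2/47) = 2.927 × 0.2063 = 0.604.

d_min ≈ 0.60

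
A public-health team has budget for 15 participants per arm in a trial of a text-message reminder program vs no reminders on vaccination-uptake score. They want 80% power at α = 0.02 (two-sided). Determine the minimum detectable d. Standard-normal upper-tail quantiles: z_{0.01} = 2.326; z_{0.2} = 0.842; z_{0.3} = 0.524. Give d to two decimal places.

d_min ≈ 1.16

For two independent groups of n = 15 each: d_min = (z_{α/2} + z_β)·√(2/n).
z-sum = 2.326 + 0.842 = 3.168.
d_min = 3.168 × √(2/15) = 3.168 × 0.3651 = 1.157.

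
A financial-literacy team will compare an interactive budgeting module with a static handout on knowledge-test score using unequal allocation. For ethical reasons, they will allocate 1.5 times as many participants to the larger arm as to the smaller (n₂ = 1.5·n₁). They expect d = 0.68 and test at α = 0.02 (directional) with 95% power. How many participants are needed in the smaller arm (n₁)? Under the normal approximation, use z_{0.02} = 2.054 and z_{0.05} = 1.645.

n₁ = 50

With allocation ratio k = n₂/n₁ = 1.5, Var(x̄₁−x̄₂) = σ²(1/n₁ + 1/(k·n₁)) = σ²·(k+1)/(k·n₁).
So n₁ = (1 + 1/k)·((z_{α} + z_β)/d)² = 1.667 × (3.699/0.68)².
n₁ = 1.667 × 29.59 = 49.3.
Round up: n₁ = 50, giving n₂ = 1.5 × 50 = 75.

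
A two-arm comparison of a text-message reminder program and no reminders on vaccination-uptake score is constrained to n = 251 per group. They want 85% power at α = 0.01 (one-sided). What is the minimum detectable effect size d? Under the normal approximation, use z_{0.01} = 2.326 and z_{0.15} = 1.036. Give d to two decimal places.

For two independent groups of n = 251 each: d_min = (z_{α} + z_β)·√(2/n).
z-sum = 2.326 + 1.036 = 3.362.
d_min = 3.362 × √(2/251) = 3.362 × 0.0893 = 0.300.

d_min ≈ 0.30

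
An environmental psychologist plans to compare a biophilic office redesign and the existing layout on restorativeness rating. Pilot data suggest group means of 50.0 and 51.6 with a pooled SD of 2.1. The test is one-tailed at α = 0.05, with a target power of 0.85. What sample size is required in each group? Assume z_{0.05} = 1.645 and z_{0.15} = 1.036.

n = 25 per group

Cohen's d = |M₁ − M₂| / SD_pooled = |50.0 − 51.6| / 2.1 = 1.6 / 2.1 = 0.762.
For two independent groups with equal n: n = 2·((z_{α} + z_β) / d)².
z_{α} + z_β = 1.645 + 1.036 = 2.681.
n = 2 × (2.681 / 0.762)² = 2 × 3.518² = 2 × 12.38 = 24.8.
Round up to the next whole participant.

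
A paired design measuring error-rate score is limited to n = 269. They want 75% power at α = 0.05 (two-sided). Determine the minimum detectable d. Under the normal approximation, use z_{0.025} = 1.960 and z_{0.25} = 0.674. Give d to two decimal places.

d_min ≈ 0.16

For a single sample (or paired design) of n = 269: d_min = (z_{α/2} + z_β)/√n.
z-sum = 1.960 + 0.674 = 2.634.
d_min = 2.634 / √269 = 2.634 / 16.401 = 0.161.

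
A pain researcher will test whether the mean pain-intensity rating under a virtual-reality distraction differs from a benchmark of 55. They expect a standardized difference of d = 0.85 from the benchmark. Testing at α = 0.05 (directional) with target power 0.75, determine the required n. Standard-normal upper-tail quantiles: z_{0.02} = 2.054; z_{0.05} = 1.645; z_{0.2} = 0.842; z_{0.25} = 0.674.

For a one-sample test: n = ((z_{α} + z_β) / d)².
z_{α} + z_β = 1.645 + 0.674 = 2.319.
n = (2.319 / 0.85)² = 2.728² = 7.44.
Round up.

n = 8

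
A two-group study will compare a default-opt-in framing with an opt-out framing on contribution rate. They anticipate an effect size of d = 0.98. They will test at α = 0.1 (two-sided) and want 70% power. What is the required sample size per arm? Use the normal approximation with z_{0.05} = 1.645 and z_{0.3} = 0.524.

For two independent groups with equal n: n = 2·((z_{α/2} + z_β) / d)².
z_{α/2} + z_β = 1.645 + 0.524 = 2.169.
n = 2 × (2.169 / 0.98)² = 2 × 2.213² = 2 × 4.90 = 9.8.
Round up to the next whole participant.

n = 10 per group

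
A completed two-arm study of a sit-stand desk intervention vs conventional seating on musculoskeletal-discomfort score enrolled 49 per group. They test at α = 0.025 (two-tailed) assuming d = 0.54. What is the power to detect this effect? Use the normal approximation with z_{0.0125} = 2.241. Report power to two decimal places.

power ≈ 0.67

For two equal groups, power = Φ(d·√(n/2) − z_{α/2}).
d·√(n/2) = 0.54 × √(49/2) = 0.54 × 4.950 = 2.673.
z_β = 2.673 − 2.241 = 0.432.
Power = Φ(0.432) = 0.667.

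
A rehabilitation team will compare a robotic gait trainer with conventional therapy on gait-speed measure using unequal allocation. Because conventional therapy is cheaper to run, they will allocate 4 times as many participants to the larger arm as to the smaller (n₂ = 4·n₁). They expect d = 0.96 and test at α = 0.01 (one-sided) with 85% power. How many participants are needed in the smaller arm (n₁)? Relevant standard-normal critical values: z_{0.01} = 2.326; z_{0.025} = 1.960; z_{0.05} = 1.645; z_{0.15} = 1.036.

With allocation ratio k = n₂/n₁ = 4, Var(x̄₁−x̄₂) = σ²(1/n₁ + 1/(k·n₁)) = σ²·(k+1)/(k·n₁).
So n₁ = (1 + 1/k)·((z_{α} + z_β)/d)² = 1.250 × (3.362/0.96)².
n₁ = 1.250 × 12.26 = 15.3.
Round up: n₁ = 16, giving n₂ = 4 × 16 = 64.

n₁ = 16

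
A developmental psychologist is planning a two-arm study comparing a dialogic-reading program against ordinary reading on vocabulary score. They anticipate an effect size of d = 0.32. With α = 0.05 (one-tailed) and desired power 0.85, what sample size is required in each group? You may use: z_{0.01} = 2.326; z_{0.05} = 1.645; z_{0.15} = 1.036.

n = 141 per group

For two independent groups with equal n: n = 2·((z_{α} + z_β) / d)².
z_{α} + z_β = 1.645 + 1.036 = 2.681.
n = 2 × (2.681 / 0.32)² = 2 × 8.378² = 2 × 70.19 = 140.4.
Round up to the next whole participant.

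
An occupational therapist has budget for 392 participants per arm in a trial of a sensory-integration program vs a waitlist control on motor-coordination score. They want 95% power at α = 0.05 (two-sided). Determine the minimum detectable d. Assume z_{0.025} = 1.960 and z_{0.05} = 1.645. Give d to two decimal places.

For two independent groups of n = 392 each: d_min = (z_{α/2} + z_β)·√(2/n).
z-sum = 1.960 + 1.645 = 3.605.
d_min = 3.605 × √(2/392) = 3.605 × 0.0714 = 0.258.

d_min ≈ 0.26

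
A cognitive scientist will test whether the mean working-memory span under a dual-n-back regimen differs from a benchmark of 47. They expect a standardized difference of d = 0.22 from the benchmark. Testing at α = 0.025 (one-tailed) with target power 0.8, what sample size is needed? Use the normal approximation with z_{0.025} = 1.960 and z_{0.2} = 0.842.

For a one-sample test: n = ((z_{α} + z_β) / d)².
z_{α} + z_β = 1.960 + 0.842 = 2.802.
n = (2.802 / 0.22)² = 12.736² = 162.21.
Round up.

n = 163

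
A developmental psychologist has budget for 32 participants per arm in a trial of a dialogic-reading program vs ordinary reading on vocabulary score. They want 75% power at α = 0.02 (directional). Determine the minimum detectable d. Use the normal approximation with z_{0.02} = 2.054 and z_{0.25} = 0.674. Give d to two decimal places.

d_min ≈ 0.68

For two independent groups of n = 32 each: d_min = (z_{α} + z_β)·√(2/n).
z-sum = 2.054 + 0.674 = 2.728.
d_min = 2.728 × √(2/32) = 2.728 × 0.2500 = 0.682.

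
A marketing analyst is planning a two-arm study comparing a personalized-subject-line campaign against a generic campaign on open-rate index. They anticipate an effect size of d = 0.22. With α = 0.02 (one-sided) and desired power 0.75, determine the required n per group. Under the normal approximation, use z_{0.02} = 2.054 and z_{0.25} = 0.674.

n = 308 per group

For two independent groups with equal n: n = 2·((z_{α} + z_β) / d)².
z_{α} + z_β = 2.054 + 0.674 = 2.728.
n = 2 × (2.728 / 0.22)² = 2 × 12.400² = 2 × 153.76 = 307.5.
Round up to the next whole participant.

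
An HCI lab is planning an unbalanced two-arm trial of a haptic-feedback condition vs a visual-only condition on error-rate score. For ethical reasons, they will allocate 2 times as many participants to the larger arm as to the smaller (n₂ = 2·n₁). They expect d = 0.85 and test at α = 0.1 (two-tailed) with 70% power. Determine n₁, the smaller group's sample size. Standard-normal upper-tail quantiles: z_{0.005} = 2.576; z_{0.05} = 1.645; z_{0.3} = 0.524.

With allocation ratio k = n₂/n₁ = 2, Var(x̄₁−x̄₂) = σ²(1/n₁ + 1/(k·n₁)) = σ²·(k+1)/(k·n₁).
So n₁ = (1 + 1/k)·((z_{α/2} + z_β)/d)² = 1.500 × (2.169/0.85)².
n₁ = 1.500 × 6.51 = 9.8.
Round up: n₁ = 10, giving n₂ = 2 × 10 = 20.

n₁ = 10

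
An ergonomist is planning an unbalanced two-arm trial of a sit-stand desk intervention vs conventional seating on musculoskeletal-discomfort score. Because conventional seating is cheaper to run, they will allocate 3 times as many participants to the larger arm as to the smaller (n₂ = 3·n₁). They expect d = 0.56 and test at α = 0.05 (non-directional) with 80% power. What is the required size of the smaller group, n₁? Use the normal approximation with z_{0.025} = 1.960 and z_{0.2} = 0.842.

With allocation ratio k = n₂/n₁ = 3, Var(x̄₁−x̄₂) = σ²(1/n₁ + 1/(k·n₁)) = σ²·(k+1)/(k·n₁).
So n₁ = (1 + 1/k)·((z_{α/2} + z_β)/d)² = 1.333 × (2.802/0.56)².
n₁ = 1.333 × 25.04 = 33.4.
Round up: n₁ = 34, giving n₂ = 3 × 34 = 102.

n₁ = 34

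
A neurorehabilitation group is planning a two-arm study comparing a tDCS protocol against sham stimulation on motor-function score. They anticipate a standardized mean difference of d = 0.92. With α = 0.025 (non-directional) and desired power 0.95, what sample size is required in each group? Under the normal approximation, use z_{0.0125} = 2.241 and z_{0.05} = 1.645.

For two independent groups with equal n: n = 2·((z_{α/2} + z_β) / d)².
z_{α/2} + z_β = 2.241 + 1.645 = 3.886.
n = 2 × (3.886 / 0.92)² = 2 × 4.224² = 2 × 17.84 = 35.7.
Round up to the next whole participant.

n = 36 per group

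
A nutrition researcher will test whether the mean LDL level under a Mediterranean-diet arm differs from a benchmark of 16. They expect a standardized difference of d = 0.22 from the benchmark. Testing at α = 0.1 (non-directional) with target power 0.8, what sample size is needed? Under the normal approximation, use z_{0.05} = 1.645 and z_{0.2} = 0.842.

n = 128

For a one-sample test: n = ((z_{α/2} + z_β) / d)².
z_{α/2} + z_β = 1.645 + 0.842 = 2.487.
n = (2.487 / 0.22)² = 11.305² = 127.79.
Round up.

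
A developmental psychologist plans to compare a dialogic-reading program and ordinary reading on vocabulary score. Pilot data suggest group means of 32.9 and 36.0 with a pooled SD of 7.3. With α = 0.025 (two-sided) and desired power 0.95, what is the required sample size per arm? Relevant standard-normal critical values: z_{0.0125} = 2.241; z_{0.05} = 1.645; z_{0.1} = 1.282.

n = 168 per group

Cohen's d = |M₁ − M₂| / SD_pooled = |32.9 − 36.0| / 7.3 = 3.1 / 7.3 = 0.425.
For two independent groups with equal n: n = 2·((z_{α/2} + z_β) / d)².
z_{α/2} + z_β = 2.241 + 1.645 = 3.886.
n = 2 × (3.886 / 0.425)² = 2 × 9.144² = 2 × 83.60 = 167.2.
Round up to the next whole participant.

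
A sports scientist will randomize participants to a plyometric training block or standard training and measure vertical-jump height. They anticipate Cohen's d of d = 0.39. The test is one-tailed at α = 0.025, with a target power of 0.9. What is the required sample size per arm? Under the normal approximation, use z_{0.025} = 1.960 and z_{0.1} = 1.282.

n = 139 per group

For two independent groups with equal n: n = 2·((z_{α} + z_β) / d)².
z_{α} + z_β = 1.960 + 1.282 = 3.242.
n = 2 × (3.242 / 0.39)² = 2 × 8.313² = 2 × 69.10 = 138.2.
Round up to the next whole participant.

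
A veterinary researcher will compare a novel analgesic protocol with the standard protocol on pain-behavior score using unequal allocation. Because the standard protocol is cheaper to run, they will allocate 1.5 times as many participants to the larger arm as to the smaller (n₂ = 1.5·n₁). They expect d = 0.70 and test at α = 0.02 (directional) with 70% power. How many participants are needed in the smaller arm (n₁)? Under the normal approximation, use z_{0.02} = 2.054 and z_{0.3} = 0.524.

n₁ = 23

With allocation ratio k = n₂/n₁ = 1.5, Var(x̄₁−x̄₂) = σ²(1/n₁ + 1/(k·n₁)) = σ²·(k+1)/(k·n₁).
So n₁ = (1 + 1/k)·((z_{α} + z_β)/d)² = 1.667 × (2.578/0.70)².
n₁ = 1.667 × 13.56 = 22.6.
Round up: n₁ = 23, giving n₂ = ⌈1.5 × 23⌉ = ⌈34.5⌉ = 35.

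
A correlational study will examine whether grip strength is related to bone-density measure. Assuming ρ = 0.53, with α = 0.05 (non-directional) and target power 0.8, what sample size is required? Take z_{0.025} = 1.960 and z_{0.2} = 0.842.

n = 26

Fisher's z: C = ½·ln((1+r)/(1−r)) = ½·ln(3.2553) = 0.5901.
n = ((z_{α/2} + z_β)/C)² + 3.
(1.960 + 0.842) / 0.5901 = 2.802 / 0.5901 = 4.748.
n = 4.748² + 3 = 22.55 + 3 = 25.5.
Round up.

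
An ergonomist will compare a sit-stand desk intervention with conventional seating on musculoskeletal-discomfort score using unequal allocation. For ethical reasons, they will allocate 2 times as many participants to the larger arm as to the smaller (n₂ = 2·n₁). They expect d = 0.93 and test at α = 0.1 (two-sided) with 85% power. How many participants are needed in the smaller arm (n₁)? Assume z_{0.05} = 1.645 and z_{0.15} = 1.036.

n₁ = 13

With allocation ratio k = n₂/n₁ = 2, Var(x̄₁−x̄₂) = σ²(1/n₁ + 1/(k·n₁)) = σ²·(k+1)/(k·n₁).
So n₁ = (1 + 1/k)·((z_{α/2} + z_β)/d)² = 1.500 × (2.681/0.93)².
n₁ = 1.500 × 8.31 = 12.5.
Round up: n₁ = 13, giving n₂ = 2 × 13 = 26.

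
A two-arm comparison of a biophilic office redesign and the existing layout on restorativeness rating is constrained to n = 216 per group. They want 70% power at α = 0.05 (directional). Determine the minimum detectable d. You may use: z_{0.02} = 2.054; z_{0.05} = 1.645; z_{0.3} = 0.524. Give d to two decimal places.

d_min ≈ 0.21

For two independent groups of n = 216 each: d_min = (z_{α} + z_β)·√(2/n).
z-sum = 1.645 + 0.524 = 2.169.
d_min = 2.169 × √(2/216) = 2.169 × 0.0962 = 0.209.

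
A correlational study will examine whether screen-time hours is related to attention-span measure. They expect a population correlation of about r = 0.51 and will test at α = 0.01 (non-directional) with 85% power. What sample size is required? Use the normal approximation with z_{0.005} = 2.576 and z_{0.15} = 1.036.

Fisher's z: C = ½·ln((1+r)/(1−r)) = ½·ln(3.0816) = 0.5627.
n = ((z_{α/2} + z_β)/C)² + 3.
(2.576 + 1.036) / 0.5627 = 3.612 / 0.5627 = 6.419.
n = 6.419² + 3 = 41.20 + 3 = 44.2.
Round up.

n = 45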